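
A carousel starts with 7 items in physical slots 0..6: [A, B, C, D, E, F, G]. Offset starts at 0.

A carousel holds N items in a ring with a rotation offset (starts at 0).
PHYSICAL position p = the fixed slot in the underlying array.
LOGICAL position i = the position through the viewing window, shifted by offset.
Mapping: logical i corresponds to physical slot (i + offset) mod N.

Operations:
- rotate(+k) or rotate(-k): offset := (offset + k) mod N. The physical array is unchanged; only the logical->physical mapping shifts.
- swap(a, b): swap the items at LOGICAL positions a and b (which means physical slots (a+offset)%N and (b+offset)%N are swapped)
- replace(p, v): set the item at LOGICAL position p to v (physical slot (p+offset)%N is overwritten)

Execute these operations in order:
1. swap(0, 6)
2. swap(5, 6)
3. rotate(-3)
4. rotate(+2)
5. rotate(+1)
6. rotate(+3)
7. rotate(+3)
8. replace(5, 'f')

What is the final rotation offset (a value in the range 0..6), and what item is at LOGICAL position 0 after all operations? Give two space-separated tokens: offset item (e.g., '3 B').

Answer: 6 F

Derivation:
After op 1 (swap(0, 6)): offset=0, physical=[G,B,C,D,E,F,A], logical=[G,B,C,D,E,F,A]
After op 2 (swap(5, 6)): offset=0, physical=[G,B,C,D,E,A,F], logical=[G,B,C,D,E,A,F]
After op 3 (rotate(-3)): offset=4, physical=[G,B,C,D,E,A,F], logical=[E,A,F,G,B,C,D]
After op 4 (rotate(+2)): offset=6, physical=[G,B,C,D,E,A,F], logical=[F,G,B,C,D,E,A]
After op 5 (rotate(+1)): offset=0, physical=[G,B,C,D,E,A,F], logical=[G,B,C,D,E,A,F]
After op 6 (rotate(+3)): offset=3, physical=[G,B,C,D,E,A,F], logical=[D,E,A,F,G,B,C]
After op 7 (rotate(+3)): offset=6, physical=[G,B,C,D,E,A,F], logical=[F,G,B,C,D,E,A]
After op 8 (replace(5, 'f')): offset=6, physical=[G,B,C,D,f,A,F], logical=[F,G,B,C,D,f,A]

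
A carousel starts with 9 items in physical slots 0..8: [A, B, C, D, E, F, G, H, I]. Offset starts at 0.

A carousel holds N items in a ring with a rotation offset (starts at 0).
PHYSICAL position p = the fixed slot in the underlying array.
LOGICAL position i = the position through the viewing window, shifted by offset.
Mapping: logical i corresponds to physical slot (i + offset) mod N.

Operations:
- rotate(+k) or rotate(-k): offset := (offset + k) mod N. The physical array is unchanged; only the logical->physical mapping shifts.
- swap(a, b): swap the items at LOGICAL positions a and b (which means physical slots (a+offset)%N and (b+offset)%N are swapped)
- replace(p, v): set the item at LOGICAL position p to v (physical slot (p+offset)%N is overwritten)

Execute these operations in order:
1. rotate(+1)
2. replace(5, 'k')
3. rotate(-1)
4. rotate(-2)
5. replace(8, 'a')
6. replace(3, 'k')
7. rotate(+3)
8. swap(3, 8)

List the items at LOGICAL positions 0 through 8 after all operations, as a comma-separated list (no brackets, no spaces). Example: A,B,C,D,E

Answer: k,C,D,A,F,a,H,I,E

Derivation:
After op 1 (rotate(+1)): offset=1, physical=[A,B,C,D,E,F,G,H,I], logical=[B,C,D,E,F,G,H,I,A]
After op 2 (replace(5, 'k')): offset=1, physical=[A,B,C,D,E,F,k,H,I], logical=[B,C,D,E,F,k,H,I,A]
After op 3 (rotate(-1)): offset=0, physical=[A,B,C,D,E,F,k,H,I], logical=[A,B,C,D,E,F,k,H,I]
After op 4 (rotate(-2)): offset=7, physical=[A,B,C,D,E,F,k,H,I], logical=[H,I,A,B,C,D,E,F,k]
After op 5 (replace(8, 'a')): offset=7, physical=[A,B,C,D,E,F,a,H,I], logical=[H,I,A,B,C,D,E,F,a]
After op 6 (replace(3, 'k')): offset=7, physical=[A,k,C,D,E,F,a,H,I], logical=[H,I,A,k,C,D,E,F,a]
After op 7 (rotate(+3)): offset=1, physical=[A,k,C,D,E,F,a,H,I], logical=[k,C,D,E,F,a,H,I,A]
After op 8 (swap(3, 8)): offset=1, physical=[E,k,C,D,A,F,a,H,I], logical=[k,C,D,A,F,a,H,I,E]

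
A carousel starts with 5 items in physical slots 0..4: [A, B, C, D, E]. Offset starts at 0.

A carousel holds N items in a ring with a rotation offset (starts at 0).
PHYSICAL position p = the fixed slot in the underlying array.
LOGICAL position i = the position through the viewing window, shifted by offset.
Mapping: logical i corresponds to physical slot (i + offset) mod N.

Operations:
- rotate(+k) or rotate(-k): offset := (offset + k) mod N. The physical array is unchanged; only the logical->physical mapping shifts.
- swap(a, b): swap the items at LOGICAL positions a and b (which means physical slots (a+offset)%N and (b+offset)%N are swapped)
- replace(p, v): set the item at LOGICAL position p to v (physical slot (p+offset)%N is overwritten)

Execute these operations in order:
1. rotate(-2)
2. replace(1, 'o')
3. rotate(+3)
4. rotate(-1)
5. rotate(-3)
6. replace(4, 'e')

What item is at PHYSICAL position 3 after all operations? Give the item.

After op 1 (rotate(-2)): offset=3, physical=[A,B,C,D,E], logical=[D,E,A,B,C]
After op 2 (replace(1, 'o')): offset=3, physical=[A,B,C,D,o], logical=[D,o,A,B,C]
After op 3 (rotate(+3)): offset=1, physical=[A,B,C,D,o], logical=[B,C,D,o,A]
After op 4 (rotate(-1)): offset=0, physical=[A,B,C,D,o], logical=[A,B,C,D,o]
After op 5 (rotate(-3)): offset=2, physical=[A,B,C,D,o], logical=[C,D,o,A,B]
After op 6 (replace(4, 'e')): offset=2, physical=[A,e,C,D,o], logical=[C,D,o,A,e]

Answer: D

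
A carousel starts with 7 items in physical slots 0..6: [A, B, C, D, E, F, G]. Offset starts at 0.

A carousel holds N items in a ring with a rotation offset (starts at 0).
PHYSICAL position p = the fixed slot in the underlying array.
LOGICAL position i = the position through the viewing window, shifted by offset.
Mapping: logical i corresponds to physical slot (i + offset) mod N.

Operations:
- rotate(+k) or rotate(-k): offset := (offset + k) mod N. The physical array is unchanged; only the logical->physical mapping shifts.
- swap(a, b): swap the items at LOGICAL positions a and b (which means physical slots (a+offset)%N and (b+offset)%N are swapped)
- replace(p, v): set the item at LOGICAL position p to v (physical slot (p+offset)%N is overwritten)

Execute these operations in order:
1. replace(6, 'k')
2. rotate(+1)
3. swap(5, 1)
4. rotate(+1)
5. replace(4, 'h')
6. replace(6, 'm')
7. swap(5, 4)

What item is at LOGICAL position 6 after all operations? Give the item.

After op 1 (replace(6, 'k')): offset=0, physical=[A,B,C,D,E,F,k], logical=[A,B,C,D,E,F,k]
After op 2 (rotate(+1)): offset=1, physical=[A,B,C,D,E,F,k], logical=[B,C,D,E,F,k,A]
After op 3 (swap(5, 1)): offset=1, physical=[A,B,k,D,E,F,C], logical=[B,k,D,E,F,C,A]
After op 4 (rotate(+1)): offset=2, physical=[A,B,k,D,E,F,C], logical=[k,D,E,F,C,A,B]
After op 5 (replace(4, 'h')): offset=2, physical=[A,B,k,D,E,F,h], logical=[k,D,E,F,h,A,B]
After op 6 (replace(6, 'm')): offset=2, physical=[A,m,k,D,E,F,h], logical=[k,D,E,F,h,A,m]
After op 7 (swap(5, 4)): offset=2, physical=[h,m,k,D,E,F,A], logical=[k,D,E,F,A,h,m]

Answer: m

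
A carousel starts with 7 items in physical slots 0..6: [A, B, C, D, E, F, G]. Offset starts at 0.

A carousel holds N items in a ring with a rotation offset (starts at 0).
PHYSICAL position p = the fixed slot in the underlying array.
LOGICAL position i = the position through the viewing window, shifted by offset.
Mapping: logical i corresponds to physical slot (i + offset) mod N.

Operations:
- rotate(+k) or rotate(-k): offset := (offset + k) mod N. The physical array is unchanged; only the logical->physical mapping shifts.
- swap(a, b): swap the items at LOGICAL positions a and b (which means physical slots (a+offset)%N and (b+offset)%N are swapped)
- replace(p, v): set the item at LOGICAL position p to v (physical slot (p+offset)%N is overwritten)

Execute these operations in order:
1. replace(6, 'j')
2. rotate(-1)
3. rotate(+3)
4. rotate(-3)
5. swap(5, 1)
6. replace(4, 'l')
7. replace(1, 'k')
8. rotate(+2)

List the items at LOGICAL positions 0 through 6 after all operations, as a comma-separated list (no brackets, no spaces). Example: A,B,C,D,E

After op 1 (replace(6, 'j')): offset=0, physical=[A,B,C,D,E,F,j], logical=[A,B,C,D,E,F,j]
After op 2 (rotate(-1)): offset=6, physical=[A,B,C,D,E,F,j], logical=[j,A,B,C,D,E,F]
After op 3 (rotate(+3)): offset=2, physical=[A,B,C,D,E,F,j], logical=[C,D,E,F,j,A,B]
After op 4 (rotate(-3)): offset=6, physical=[A,B,C,D,E,F,j], logical=[j,A,B,C,D,E,F]
After op 5 (swap(5, 1)): offset=6, physical=[E,B,C,D,A,F,j], logical=[j,E,B,C,D,A,F]
After op 6 (replace(4, 'l')): offset=6, physical=[E,B,C,l,A,F,j], logical=[j,E,B,C,l,A,F]
After op 7 (replace(1, 'k')): offset=6, physical=[k,B,C,l,A,F,j], logical=[j,k,B,C,l,A,F]
After op 8 (rotate(+2)): offset=1, physical=[k,B,C,l,A,F,j], logical=[B,C,l,A,F,j,k]

Answer: B,C,l,A,F,j,k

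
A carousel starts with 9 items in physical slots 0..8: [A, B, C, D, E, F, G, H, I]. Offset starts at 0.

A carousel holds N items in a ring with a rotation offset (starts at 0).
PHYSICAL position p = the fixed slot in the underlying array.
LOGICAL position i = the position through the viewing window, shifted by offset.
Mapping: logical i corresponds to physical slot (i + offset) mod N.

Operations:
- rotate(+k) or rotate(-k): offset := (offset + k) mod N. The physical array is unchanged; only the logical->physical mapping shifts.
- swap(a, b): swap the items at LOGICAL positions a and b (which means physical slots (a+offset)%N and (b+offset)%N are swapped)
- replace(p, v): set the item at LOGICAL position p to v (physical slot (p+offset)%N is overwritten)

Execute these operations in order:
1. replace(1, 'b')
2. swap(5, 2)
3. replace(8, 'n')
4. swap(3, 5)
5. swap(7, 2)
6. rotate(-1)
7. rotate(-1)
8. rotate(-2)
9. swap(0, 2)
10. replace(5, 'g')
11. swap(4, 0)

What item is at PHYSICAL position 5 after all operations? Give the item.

Answer: A

Derivation:
After op 1 (replace(1, 'b')): offset=0, physical=[A,b,C,D,E,F,G,H,I], logical=[A,b,C,D,E,F,G,H,I]
After op 2 (swap(5, 2)): offset=0, physical=[A,b,F,D,E,C,G,H,I], logical=[A,b,F,D,E,C,G,H,I]
After op 3 (replace(8, 'n')): offset=0, physical=[A,b,F,D,E,C,G,H,n], logical=[A,b,F,D,E,C,G,H,n]
After op 4 (swap(3, 5)): offset=0, physical=[A,b,F,C,E,D,G,H,n], logical=[A,b,F,C,E,D,G,H,n]
After op 5 (swap(7, 2)): offset=0, physical=[A,b,H,C,E,D,G,F,n], logical=[A,b,H,C,E,D,G,F,n]
After op 6 (rotate(-1)): offset=8, physical=[A,b,H,C,E,D,G,F,n], logical=[n,A,b,H,C,E,D,G,F]
After op 7 (rotate(-1)): offset=7, physical=[A,b,H,C,E,D,G,F,n], logical=[F,n,A,b,H,C,E,D,G]
After op 8 (rotate(-2)): offset=5, physical=[A,b,H,C,E,D,G,F,n], logical=[D,G,F,n,A,b,H,C,E]
After op 9 (swap(0, 2)): offset=5, physical=[A,b,H,C,E,F,G,D,n], logical=[F,G,D,n,A,b,H,C,E]
After op 10 (replace(5, 'g')): offset=5, physical=[A,g,H,C,E,F,G,D,n], logical=[F,G,D,n,A,g,H,C,E]
After op 11 (swap(4, 0)): offset=5, physical=[F,g,H,C,E,A,G,D,n], logical=[A,G,D,n,F,g,H,C,E]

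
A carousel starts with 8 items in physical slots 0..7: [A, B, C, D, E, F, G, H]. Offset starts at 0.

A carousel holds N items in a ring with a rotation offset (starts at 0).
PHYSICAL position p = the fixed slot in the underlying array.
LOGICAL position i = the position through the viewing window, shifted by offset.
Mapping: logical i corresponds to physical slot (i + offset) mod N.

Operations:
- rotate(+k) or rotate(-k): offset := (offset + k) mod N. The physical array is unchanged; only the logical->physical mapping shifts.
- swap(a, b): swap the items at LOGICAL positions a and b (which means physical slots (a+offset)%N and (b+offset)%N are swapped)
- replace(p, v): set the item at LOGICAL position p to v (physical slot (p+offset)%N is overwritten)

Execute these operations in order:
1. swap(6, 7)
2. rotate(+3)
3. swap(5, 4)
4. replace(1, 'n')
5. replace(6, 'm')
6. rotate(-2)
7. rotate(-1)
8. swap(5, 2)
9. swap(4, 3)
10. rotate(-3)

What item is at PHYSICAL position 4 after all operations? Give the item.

After op 1 (swap(6, 7)): offset=0, physical=[A,B,C,D,E,F,H,G], logical=[A,B,C,D,E,F,H,G]
After op 2 (rotate(+3)): offset=3, physical=[A,B,C,D,E,F,H,G], logical=[D,E,F,H,G,A,B,C]
After op 3 (swap(5, 4)): offset=3, physical=[G,B,C,D,E,F,H,A], logical=[D,E,F,H,A,G,B,C]
After op 4 (replace(1, 'n')): offset=3, physical=[G,B,C,D,n,F,H,A], logical=[D,n,F,H,A,G,B,C]
After op 5 (replace(6, 'm')): offset=3, physical=[G,m,C,D,n,F,H,A], logical=[D,n,F,H,A,G,m,C]
After op 6 (rotate(-2)): offset=1, physical=[G,m,C,D,n,F,H,A], logical=[m,C,D,n,F,H,A,G]
After op 7 (rotate(-1)): offset=0, physical=[G,m,C,D,n,F,H,A], logical=[G,m,C,D,n,F,H,A]
After op 8 (swap(5, 2)): offset=0, physical=[G,m,F,D,n,C,H,A], logical=[G,m,F,D,n,C,H,A]
After op 9 (swap(4, 3)): offset=0, physical=[G,m,F,n,D,C,H,A], logical=[G,m,F,n,D,C,H,A]
After op 10 (rotate(-3)): offset=5, physical=[G,m,F,n,D,C,H,A], logical=[C,H,A,G,m,F,n,D]

Answer: D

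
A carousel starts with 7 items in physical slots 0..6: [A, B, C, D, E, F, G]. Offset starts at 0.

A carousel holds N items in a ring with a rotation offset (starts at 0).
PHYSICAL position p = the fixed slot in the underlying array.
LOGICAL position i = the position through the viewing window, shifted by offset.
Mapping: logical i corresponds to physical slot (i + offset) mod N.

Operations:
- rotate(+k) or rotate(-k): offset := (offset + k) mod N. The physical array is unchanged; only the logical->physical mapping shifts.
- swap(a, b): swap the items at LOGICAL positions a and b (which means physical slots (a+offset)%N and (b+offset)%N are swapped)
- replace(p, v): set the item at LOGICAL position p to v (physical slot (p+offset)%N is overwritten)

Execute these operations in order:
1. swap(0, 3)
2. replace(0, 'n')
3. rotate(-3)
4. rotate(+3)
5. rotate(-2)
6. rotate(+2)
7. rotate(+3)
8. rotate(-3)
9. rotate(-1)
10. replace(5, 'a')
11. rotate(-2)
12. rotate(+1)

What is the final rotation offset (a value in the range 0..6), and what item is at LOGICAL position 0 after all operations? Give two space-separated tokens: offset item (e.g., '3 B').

Answer: 5 F

Derivation:
After op 1 (swap(0, 3)): offset=0, physical=[D,B,C,A,E,F,G], logical=[D,B,C,A,E,F,G]
After op 2 (replace(0, 'n')): offset=0, physical=[n,B,C,A,E,F,G], logical=[n,B,C,A,E,F,G]
After op 3 (rotate(-3)): offset=4, physical=[n,B,C,A,E,F,G], logical=[E,F,G,n,B,C,A]
After op 4 (rotate(+3)): offset=0, physical=[n,B,C,A,E,F,G], logical=[n,B,C,A,E,F,G]
After op 5 (rotate(-2)): offset=5, physical=[n,B,C,A,E,F,G], logical=[F,G,n,B,C,A,E]
After op 6 (rotate(+2)): offset=0, physical=[n,B,C,A,E,F,G], logical=[n,B,C,A,E,F,G]
After op 7 (rotate(+3)): offset=3, physical=[n,B,C,A,E,F,G], logical=[A,E,F,G,n,B,C]
After op 8 (rotate(-3)): offset=0, physical=[n,B,C,A,E,F,G], logical=[n,B,C,A,E,F,G]
After op 9 (rotate(-1)): offset=6, physical=[n,B,C,A,E,F,G], logical=[G,n,B,C,A,E,F]
After op 10 (replace(5, 'a')): offset=6, physical=[n,B,C,A,a,F,G], logical=[G,n,B,C,A,a,F]
After op 11 (rotate(-2)): offset=4, physical=[n,B,C,A,a,F,G], logical=[a,F,G,n,B,C,A]
After op 12 (rotate(+1)): offset=5, physical=[n,B,C,A,a,F,G], logical=[F,G,n,B,C,A,a]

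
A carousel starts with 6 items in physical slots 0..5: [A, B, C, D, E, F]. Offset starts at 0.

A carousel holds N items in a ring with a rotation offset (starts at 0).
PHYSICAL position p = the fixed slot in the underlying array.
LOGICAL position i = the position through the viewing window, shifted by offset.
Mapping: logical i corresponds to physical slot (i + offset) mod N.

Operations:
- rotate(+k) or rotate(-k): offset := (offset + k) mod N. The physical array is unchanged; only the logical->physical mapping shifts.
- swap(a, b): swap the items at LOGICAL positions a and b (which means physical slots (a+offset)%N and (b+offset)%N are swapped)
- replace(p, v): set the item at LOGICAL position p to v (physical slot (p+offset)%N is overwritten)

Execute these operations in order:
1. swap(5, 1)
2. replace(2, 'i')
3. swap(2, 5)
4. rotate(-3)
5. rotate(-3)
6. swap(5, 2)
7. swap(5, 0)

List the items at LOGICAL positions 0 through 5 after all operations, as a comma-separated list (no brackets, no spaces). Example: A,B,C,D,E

After op 1 (swap(5, 1)): offset=0, physical=[A,F,C,D,E,B], logical=[A,F,C,D,E,B]
After op 2 (replace(2, 'i')): offset=0, physical=[A,F,i,D,E,B], logical=[A,F,i,D,E,B]
After op 3 (swap(2, 5)): offset=0, physical=[A,F,B,D,E,i], logical=[A,F,B,D,E,i]
After op 4 (rotate(-3)): offset=3, physical=[A,F,B,D,E,i], logical=[D,E,i,A,F,B]
After op 5 (rotate(-3)): offset=0, physical=[A,F,B,D,E,i], logical=[A,F,B,D,E,i]
After op 6 (swap(5, 2)): offset=0, physical=[A,F,i,D,E,B], logical=[A,F,i,D,E,B]
After op 7 (swap(5, 0)): offset=0, physical=[B,F,i,D,E,A], logical=[B,F,i,D,E,A]

Answer: B,F,i,D,E,A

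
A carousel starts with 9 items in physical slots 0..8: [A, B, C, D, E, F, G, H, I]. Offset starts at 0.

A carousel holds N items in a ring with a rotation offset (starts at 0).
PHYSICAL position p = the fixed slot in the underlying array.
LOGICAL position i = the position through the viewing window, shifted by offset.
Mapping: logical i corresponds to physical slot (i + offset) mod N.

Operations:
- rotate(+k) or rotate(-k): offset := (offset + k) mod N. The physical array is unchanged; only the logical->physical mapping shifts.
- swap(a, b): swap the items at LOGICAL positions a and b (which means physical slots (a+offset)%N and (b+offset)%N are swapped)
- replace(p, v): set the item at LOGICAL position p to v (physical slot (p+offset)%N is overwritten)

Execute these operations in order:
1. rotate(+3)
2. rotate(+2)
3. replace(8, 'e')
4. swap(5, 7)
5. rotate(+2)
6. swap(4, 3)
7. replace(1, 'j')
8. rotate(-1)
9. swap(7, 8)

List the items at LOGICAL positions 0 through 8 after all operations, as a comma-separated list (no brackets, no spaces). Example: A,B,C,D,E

Answer: G,H,j,A,C,D,B,F,e

Derivation:
After op 1 (rotate(+3)): offset=3, physical=[A,B,C,D,E,F,G,H,I], logical=[D,E,F,G,H,I,A,B,C]
After op 2 (rotate(+2)): offset=5, physical=[A,B,C,D,E,F,G,H,I], logical=[F,G,H,I,A,B,C,D,E]
After op 3 (replace(8, 'e')): offset=5, physical=[A,B,C,D,e,F,G,H,I], logical=[F,G,H,I,A,B,C,D,e]
After op 4 (swap(5, 7)): offset=5, physical=[A,D,C,B,e,F,G,H,I], logical=[F,G,H,I,A,D,C,B,e]
After op 5 (rotate(+2)): offset=7, physical=[A,D,C,B,e,F,G,H,I], logical=[H,I,A,D,C,B,e,F,G]
After op 6 (swap(4, 3)): offset=7, physical=[A,C,D,B,e,F,G,H,I], logical=[H,I,A,C,D,B,e,F,G]
After op 7 (replace(1, 'j')): offset=7, physical=[A,C,D,B,e,F,G,H,j], logical=[H,j,A,C,D,B,e,F,G]
After op 8 (rotate(-1)): offset=6, physical=[A,C,D,B,e,F,G,H,j], logical=[G,H,j,A,C,D,B,e,F]
After op 9 (swap(7, 8)): offset=6, physical=[A,C,D,B,F,e,G,H,j], logical=[G,H,j,A,C,D,B,F,e]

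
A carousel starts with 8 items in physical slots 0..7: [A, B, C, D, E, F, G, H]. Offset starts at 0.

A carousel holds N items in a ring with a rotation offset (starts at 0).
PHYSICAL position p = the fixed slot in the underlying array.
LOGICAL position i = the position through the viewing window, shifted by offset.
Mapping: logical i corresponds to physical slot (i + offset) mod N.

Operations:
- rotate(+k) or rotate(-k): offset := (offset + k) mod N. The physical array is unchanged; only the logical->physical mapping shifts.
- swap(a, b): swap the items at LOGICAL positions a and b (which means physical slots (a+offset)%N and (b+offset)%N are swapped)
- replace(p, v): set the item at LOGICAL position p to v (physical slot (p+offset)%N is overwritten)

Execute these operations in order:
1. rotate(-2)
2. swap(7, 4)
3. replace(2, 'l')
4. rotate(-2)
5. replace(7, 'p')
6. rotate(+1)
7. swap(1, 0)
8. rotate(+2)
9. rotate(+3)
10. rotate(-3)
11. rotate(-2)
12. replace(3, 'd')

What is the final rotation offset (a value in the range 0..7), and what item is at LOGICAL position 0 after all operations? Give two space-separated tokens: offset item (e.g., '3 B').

After op 1 (rotate(-2)): offset=6, physical=[A,B,C,D,E,F,G,H], logical=[G,H,A,B,C,D,E,F]
After op 2 (swap(7, 4)): offset=6, physical=[A,B,F,D,E,C,G,H], logical=[G,H,A,B,F,D,E,C]
After op 3 (replace(2, 'l')): offset=6, physical=[l,B,F,D,E,C,G,H], logical=[G,H,l,B,F,D,E,C]
After op 4 (rotate(-2)): offset=4, physical=[l,B,F,D,E,C,G,H], logical=[E,C,G,H,l,B,F,D]
After op 5 (replace(7, 'p')): offset=4, physical=[l,B,F,p,E,C,G,H], logical=[E,C,G,H,l,B,F,p]
After op 6 (rotate(+1)): offset=5, physical=[l,B,F,p,E,C,G,H], logical=[C,G,H,l,B,F,p,E]
After op 7 (swap(1, 0)): offset=5, physical=[l,B,F,p,E,G,C,H], logical=[G,C,H,l,B,F,p,E]
After op 8 (rotate(+2)): offset=7, physical=[l,B,F,p,E,G,C,H], logical=[H,l,B,F,p,E,G,C]
After op 9 (rotate(+3)): offset=2, physical=[l,B,F,p,E,G,C,H], logical=[F,p,E,G,C,H,l,B]
After op 10 (rotate(-3)): offset=7, physical=[l,B,F,p,E,G,C,H], logical=[H,l,B,F,p,E,G,C]
After op 11 (rotate(-2)): offset=5, physical=[l,B,F,p,E,G,C,H], logical=[G,C,H,l,B,F,p,E]
After op 12 (replace(3, 'd')): offset=5, physical=[d,B,F,p,E,G,C,H], logical=[G,C,H,d,B,F,p,E]

Answer: 5 G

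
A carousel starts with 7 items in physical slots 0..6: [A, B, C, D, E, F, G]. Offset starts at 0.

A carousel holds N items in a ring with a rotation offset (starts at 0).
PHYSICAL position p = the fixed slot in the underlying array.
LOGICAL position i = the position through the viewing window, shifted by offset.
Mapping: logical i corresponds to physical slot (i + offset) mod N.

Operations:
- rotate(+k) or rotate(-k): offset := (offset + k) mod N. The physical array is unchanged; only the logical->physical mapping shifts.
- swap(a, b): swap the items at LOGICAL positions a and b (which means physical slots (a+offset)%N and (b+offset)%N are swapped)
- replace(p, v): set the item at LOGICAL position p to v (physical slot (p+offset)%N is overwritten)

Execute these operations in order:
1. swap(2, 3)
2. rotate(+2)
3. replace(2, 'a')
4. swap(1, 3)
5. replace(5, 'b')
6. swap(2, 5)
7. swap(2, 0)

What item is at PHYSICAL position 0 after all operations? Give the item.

After op 1 (swap(2, 3)): offset=0, physical=[A,B,D,C,E,F,G], logical=[A,B,D,C,E,F,G]
After op 2 (rotate(+2)): offset=2, physical=[A,B,D,C,E,F,G], logical=[D,C,E,F,G,A,B]
After op 3 (replace(2, 'a')): offset=2, physical=[A,B,D,C,a,F,G], logical=[D,C,a,F,G,A,B]
After op 4 (swap(1, 3)): offset=2, physical=[A,B,D,F,a,C,G], logical=[D,F,a,C,G,A,B]
After op 5 (replace(5, 'b')): offset=2, physical=[b,B,D,F,a,C,G], logical=[D,F,a,C,G,b,B]
After op 6 (swap(2, 5)): offset=2, physical=[a,B,D,F,b,C,G], logical=[D,F,b,C,G,a,B]
After op 7 (swap(2, 0)): offset=2, physical=[a,B,b,F,D,C,G], logical=[b,F,D,C,G,a,B]

Answer: a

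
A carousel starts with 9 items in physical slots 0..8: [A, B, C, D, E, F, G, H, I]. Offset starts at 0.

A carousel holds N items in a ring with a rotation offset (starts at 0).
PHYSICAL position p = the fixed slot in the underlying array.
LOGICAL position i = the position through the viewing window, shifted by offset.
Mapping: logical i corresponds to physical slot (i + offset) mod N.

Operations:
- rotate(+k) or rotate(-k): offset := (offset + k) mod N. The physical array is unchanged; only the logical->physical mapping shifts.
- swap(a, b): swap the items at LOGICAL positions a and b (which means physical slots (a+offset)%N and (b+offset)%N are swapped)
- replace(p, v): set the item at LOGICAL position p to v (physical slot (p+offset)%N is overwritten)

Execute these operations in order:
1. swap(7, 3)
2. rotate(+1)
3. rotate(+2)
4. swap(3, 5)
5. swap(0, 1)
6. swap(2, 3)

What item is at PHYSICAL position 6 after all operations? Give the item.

Answer: F

Derivation:
After op 1 (swap(7, 3)): offset=0, physical=[A,B,C,H,E,F,G,D,I], logical=[A,B,C,H,E,F,G,D,I]
After op 2 (rotate(+1)): offset=1, physical=[A,B,C,H,E,F,G,D,I], logical=[B,C,H,E,F,G,D,I,A]
After op 3 (rotate(+2)): offset=3, physical=[A,B,C,H,E,F,G,D,I], logical=[H,E,F,G,D,I,A,B,C]
After op 4 (swap(3, 5)): offset=3, physical=[A,B,C,H,E,F,I,D,G], logical=[H,E,F,I,D,G,A,B,C]
After op 5 (swap(0, 1)): offset=3, physical=[A,B,C,E,H,F,I,D,G], logical=[E,H,F,I,D,G,A,B,C]
After op 6 (swap(2, 3)): offset=3, physical=[A,B,C,E,H,I,F,D,G], logical=[E,H,I,F,D,G,A,B,C]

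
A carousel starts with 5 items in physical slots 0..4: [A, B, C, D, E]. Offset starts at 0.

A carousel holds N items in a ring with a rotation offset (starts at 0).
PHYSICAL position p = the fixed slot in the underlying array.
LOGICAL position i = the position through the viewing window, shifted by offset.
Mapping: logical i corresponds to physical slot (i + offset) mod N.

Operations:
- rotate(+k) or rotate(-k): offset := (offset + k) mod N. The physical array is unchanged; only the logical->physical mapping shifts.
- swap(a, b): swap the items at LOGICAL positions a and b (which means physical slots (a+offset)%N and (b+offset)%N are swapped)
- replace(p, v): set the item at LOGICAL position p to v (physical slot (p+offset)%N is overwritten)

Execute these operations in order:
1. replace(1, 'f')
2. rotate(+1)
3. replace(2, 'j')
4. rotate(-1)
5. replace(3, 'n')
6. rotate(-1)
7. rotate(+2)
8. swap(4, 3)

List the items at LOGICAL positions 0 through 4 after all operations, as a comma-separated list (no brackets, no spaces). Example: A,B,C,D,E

Answer: f,C,n,A,E

Derivation:
After op 1 (replace(1, 'f')): offset=0, physical=[A,f,C,D,E], logical=[A,f,C,D,E]
After op 2 (rotate(+1)): offset=1, physical=[A,f,C,D,E], logical=[f,C,D,E,A]
After op 3 (replace(2, 'j')): offset=1, physical=[A,f,C,j,E], logical=[f,C,j,E,A]
After op 4 (rotate(-1)): offset=0, physical=[A,f,C,j,E], logical=[A,f,C,j,E]
After op 5 (replace(3, 'n')): offset=0, physical=[A,f,C,n,E], logical=[A,f,C,n,E]
After op 6 (rotate(-1)): offset=4, physical=[A,f,C,n,E], logical=[E,A,f,C,n]
After op 7 (rotate(+2)): offset=1, physical=[A,f,C,n,E], logical=[f,C,n,E,A]
After op 8 (swap(4, 3)): offset=1, physical=[E,f,C,n,A], logical=[f,C,n,A,E]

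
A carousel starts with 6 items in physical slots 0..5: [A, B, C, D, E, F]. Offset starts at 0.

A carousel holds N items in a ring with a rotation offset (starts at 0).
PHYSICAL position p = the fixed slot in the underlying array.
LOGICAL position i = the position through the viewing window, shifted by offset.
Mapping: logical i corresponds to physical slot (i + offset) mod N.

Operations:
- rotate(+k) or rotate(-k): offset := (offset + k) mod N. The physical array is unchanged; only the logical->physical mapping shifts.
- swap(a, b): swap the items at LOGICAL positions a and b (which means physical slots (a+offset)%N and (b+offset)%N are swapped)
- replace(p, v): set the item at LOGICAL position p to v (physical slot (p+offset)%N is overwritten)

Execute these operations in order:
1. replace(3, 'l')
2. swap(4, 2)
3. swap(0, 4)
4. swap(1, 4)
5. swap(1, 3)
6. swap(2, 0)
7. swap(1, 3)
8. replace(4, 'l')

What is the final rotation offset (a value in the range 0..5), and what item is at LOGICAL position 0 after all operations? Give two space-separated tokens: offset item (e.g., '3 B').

After op 1 (replace(3, 'l')): offset=0, physical=[A,B,C,l,E,F], logical=[A,B,C,l,E,F]
After op 2 (swap(4, 2)): offset=0, physical=[A,B,E,l,C,F], logical=[A,B,E,l,C,F]
After op 3 (swap(0, 4)): offset=0, physical=[C,B,E,l,A,F], logical=[C,B,E,l,A,F]
After op 4 (swap(1, 4)): offset=0, physical=[C,A,E,l,B,F], logical=[C,A,E,l,B,F]
After op 5 (swap(1, 3)): offset=0, physical=[C,l,E,A,B,F], logical=[C,l,E,A,B,F]
After op 6 (swap(2, 0)): offset=0, physical=[E,l,C,A,B,F], logical=[E,l,C,A,B,F]
After op 7 (swap(1, 3)): offset=0, physical=[E,A,C,l,B,F], logical=[E,A,C,l,B,F]
After op 8 (replace(4, 'l')): offset=0, physical=[E,A,C,l,l,F], logical=[E,A,C,l,l,F]

Answer: 0 E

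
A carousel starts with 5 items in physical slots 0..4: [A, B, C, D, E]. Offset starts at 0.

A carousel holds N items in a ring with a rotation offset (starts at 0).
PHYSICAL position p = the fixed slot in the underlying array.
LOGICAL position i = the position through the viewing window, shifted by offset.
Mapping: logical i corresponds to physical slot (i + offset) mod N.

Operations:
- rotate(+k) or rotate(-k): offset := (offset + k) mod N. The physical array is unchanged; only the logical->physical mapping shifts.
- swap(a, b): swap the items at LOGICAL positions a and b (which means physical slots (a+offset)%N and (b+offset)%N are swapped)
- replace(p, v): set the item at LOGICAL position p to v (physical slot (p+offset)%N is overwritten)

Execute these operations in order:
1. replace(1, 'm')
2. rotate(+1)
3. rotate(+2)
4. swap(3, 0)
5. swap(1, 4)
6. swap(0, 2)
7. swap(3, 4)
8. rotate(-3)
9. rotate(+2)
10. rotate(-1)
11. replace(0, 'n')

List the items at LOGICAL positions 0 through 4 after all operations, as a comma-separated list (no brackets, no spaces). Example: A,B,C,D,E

After op 1 (replace(1, 'm')): offset=0, physical=[A,m,C,D,E], logical=[A,m,C,D,E]
After op 2 (rotate(+1)): offset=1, physical=[A,m,C,D,E], logical=[m,C,D,E,A]
After op 3 (rotate(+2)): offset=3, physical=[A,m,C,D,E], logical=[D,E,A,m,C]
After op 4 (swap(3, 0)): offset=3, physical=[A,D,C,m,E], logical=[m,E,A,D,C]
After op 5 (swap(1, 4)): offset=3, physical=[A,D,E,m,C], logical=[m,C,A,D,E]
After op 6 (swap(0, 2)): offset=3, physical=[m,D,E,A,C], logical=[A,C,m,D,E]
After op 7 (swap(3, 4)): offset=3, physical=[m,E,D,A,C], logical=[A,C,m,E,D]
After op 8 (rotate(-3)): offset=0, physical=[m,E,D,A,C], logical=[m,E,D,A,C]
After op 9 (rotate(+2)): offset=2, physical=[m,E,D,A,C], logical=[D,A,C,m,E]
After op 10 (rotate(-1)): offset=1, physical=[m,E,D,A,C], logical=[E,D,A,C,m]
After op 11 (replace(0, 'n')): offset=1, physical=[m,n,D,A,C], logical=[n,D,A,C,m]

Answer: n,D,A,C,m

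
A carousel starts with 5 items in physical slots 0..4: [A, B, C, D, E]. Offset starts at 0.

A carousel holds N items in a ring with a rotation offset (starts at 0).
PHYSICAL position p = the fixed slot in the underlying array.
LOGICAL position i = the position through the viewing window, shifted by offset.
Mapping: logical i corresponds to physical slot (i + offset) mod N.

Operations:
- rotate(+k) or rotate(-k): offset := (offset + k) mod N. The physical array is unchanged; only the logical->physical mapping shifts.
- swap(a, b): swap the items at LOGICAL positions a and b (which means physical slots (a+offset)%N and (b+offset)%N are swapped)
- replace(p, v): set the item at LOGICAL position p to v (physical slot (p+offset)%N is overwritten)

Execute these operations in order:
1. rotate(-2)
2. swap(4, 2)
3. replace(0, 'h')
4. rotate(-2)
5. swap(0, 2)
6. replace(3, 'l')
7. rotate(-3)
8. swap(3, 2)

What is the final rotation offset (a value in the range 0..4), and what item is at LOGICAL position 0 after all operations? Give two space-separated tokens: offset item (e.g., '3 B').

Answer: 3 B

Derivation:
After op 1 (rotate(-2)): offset=3, physical=[A,B,C,D,E], logical=[D,E,A,B,C]
After op 2 (swap(4, 2)): offset=3, physical=[C,B,A,D,E], logical=[D,E,C,B,A]
After op 3 (replace(0, 'h')): offset=3, physical=[C,B,A,h,E], logical=[h,E,C,B,A]
After op 4 (rotate(-2)): offset=1, physical=[C,B,A,h,E], logical=[B,A,h,E,C]
After op 5 (swap(0, 2)): offset=1, physical=[C,h,A,B,E], logical=[h,A,B,E,C]
After op 6 (replace(3, 'l')): offset=1, physical=[C,h,A,B,l], logical=[h,A,B,l,C]
After op 7 (rotate(-3)): offset=3, physical=[C,h,A,B,l], logical=[B,l,C,h,A]
After op 8 (swap(3, 2)): offset=3, physical=[h,C,A,B,l], logical=[B,l,h,C,A]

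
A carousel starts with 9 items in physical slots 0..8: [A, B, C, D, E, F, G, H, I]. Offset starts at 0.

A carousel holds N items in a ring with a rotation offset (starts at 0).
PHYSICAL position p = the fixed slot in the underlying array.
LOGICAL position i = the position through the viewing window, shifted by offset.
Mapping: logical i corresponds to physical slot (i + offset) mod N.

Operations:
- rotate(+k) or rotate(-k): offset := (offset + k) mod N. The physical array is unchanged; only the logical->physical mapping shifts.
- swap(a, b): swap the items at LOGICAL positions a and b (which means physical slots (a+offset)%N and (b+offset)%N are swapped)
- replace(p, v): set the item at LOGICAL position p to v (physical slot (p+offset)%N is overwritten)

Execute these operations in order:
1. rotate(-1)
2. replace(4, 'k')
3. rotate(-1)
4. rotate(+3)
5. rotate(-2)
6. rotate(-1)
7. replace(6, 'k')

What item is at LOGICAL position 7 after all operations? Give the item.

Answer: F

Derivation:
After op 1 (rotate(-1)): offset=8, physical=[A,B,C,D,E,F,G,H,I], logical=[I,A,B,C,D,E,F,G,H]
After op 2 (replace(4, 'k')): offset=8, physical=[A,B,C,k,E,F,G,H,I], logical=[I,A,B,C,k,E,F,G,H]
After op 3 (rotate(-1)): offset=7, physical=[A,B,C,k,E,F,G,H,I], logical=[H,I,A,B,C,k,E,F,G]
After op 4 (rotate(+3)): offset=1, physical=[A,B,C,k,E,F,G,H,I], logical=[B,C,k,E,F,G,H,I,A]
After op 5 (rotate(-2)): offset=8, physical=[A,B,C,k,E,F,G,H,I], logical=[I,A,B,C,k,E,F,G,H]
After op 6 (rotate(-1)): offset=7, physical=[A,B,C,k,E,F,G,H,I], logical=[H,I,A,B,C,k,E,F,G]
After op 7 (replace(6, 'k')): offset=7, physical=[A,B,C,k,k,F,G,H,I], logical=[H,I,A,B,C,k,k,F,G]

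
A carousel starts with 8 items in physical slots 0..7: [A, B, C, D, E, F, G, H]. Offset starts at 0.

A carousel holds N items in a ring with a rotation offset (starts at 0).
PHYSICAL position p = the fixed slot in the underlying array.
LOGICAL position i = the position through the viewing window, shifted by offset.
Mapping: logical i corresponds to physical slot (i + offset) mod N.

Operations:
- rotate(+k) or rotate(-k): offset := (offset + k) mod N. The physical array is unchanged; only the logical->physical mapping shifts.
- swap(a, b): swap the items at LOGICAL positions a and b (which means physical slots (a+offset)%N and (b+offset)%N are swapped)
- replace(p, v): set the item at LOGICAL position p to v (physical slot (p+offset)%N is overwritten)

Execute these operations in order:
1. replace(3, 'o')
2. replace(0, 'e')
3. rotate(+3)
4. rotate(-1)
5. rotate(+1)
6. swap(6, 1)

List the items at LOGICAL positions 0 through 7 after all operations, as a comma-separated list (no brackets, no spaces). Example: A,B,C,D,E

Answer: o,B,F,G,H,e,E,C

Derivation:
After op 1 (replace(3, 'o')): offset=0, physical=[A,B,C,o,E,F,G,H], logical=[A,B,C,o,E,F,G,H]
After op 2 (replace(0, 'e')): offset=0, physical=[e,B,C,o,E,F,G,H], logical=[e,B,C,o,E,F,G,H]
After op 3 (rotate(+3)): offset=3, physical=[e,B,C,o,E,F,G,H], logical=[o,E,F,G,H,e,B,C]
After op 4 (rotate(-1)): offset=2, physical=[e,B,C,o,E,F,G,H], logical=[C,o,E,F,G,H,e,B]
After op 5 (rotate(+1)): offset=3, physical=[e,B,C,o,E,F,G,H], logical=[o,E,F,G,H,e,B,C]
After op 6 (swap(6, 1)): offset=3, physical=[e,E,C,o,B,F,G,H], logical=[o,B,F,G,H,e,E,C]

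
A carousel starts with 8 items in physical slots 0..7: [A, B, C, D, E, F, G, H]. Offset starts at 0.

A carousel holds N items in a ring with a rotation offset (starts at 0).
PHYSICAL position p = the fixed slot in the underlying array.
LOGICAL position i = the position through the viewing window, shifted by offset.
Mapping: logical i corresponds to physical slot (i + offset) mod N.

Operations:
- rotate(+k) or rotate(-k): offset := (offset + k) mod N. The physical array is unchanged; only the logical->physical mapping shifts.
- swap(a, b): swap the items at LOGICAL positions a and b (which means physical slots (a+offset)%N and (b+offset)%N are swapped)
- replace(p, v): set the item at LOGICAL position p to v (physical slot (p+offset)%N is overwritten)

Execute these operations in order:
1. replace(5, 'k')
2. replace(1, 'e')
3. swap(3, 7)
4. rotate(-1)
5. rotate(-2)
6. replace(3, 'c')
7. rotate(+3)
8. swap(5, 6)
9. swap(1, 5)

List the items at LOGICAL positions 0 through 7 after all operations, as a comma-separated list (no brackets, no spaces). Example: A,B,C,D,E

Answer: c,G,C,H,E,e,k,D

Derivation:
After op 1 (replace(5, 'k')): offset=0, physical=[A,B,C,D,E,k,G,H], logical=[A,B,C,D,E,k,G,H]
After op 2 (replace(1, 'e')): offset=0, physical=[A,e,C,D,E,k,G,H], logical=[A,e,C,D,E,k,G,H]
After op 3 (swap(3, 7)): offset=0, physical=[A,e,C,H,E,k,G,D], logical=[A,e,C,H,E,k,G,D]
After op 4 (rotate(-1)): offset=7, physical=[A,e,C,H,E,k,G,D], logical=[D,A,e,C,H,E,k,G]
After op 5 (rotate(-2)): offset=5, physical=[A,e,C,H,E,k,G,D], logical=[k,G,D,A,e,C,H,E]
After op 6 (replace(3, 'c')): offset=5, physical=[c,e,C,H,E,k,G,D], logical=[k,G,D,c,e,C,H,E]
After op 7 (rotate(+3)): offset=0, physical=[c,e,C,H,E,k,G,D], logical=[c,e,C,H,E,k,G,D]
After op 8 (swap(5, 6)): offset=0, physical=[c,e,C,H,E,G,k,D], logical=[c,e,C,H,E,G,k,D]
After op 9 (swap(1, 5)): offset=0, physical=[c,G,C,H,E,e,k,D], logical=[c,G,C,H,E,e,k,D]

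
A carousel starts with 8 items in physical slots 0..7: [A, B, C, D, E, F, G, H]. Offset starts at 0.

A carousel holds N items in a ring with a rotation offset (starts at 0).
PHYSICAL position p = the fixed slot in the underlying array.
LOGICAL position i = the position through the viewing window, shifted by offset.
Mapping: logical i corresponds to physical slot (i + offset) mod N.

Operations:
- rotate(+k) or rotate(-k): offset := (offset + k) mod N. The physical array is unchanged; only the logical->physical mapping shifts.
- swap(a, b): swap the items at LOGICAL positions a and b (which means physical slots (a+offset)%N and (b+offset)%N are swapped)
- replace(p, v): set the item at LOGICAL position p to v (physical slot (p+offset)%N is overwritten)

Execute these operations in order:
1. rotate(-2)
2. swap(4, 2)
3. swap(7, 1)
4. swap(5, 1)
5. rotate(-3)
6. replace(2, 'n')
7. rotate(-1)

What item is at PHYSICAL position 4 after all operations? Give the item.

After op 1 (rotate(-2)): offset=6, physical=[A,B,C,D,E,F,G,H], logical=[G,H,A,B,C,D,E,F]
After op 2 (swap(4, 2)): offset=6, physical=[C,B,A,D,E,F,G,H], logical=[G,H,C,B,A,D,E,F]
After op 3 (swap(7, 1)): offset=6, physical=[C,B,A,D,E,H,G,F], logical=[G,F,C,B,A,D,E,H]
After op 4 (swap(5, 1)): offset=6, physical=[C,B,A,F,E,H,G,D], logical=[G,D,C,B,A,F,E,H]
After op 5 (rotate(-3)): offset=3, physical=[C,B,A,F,E,H,G,D], logical=[F,E,H,G,D,C,B,A]
After op 6 (replace(2, 'n')): offset=3, physical=[C,B,A,F,E,n,G,D], logical=[F,E,n,G,D,C,B,A]
After op 7 (rotate(-1)): offset=2, physical=[C,B,A,F,E,n,G,D], logical=[A,F,E,n,G,D,C,B]

Answer: E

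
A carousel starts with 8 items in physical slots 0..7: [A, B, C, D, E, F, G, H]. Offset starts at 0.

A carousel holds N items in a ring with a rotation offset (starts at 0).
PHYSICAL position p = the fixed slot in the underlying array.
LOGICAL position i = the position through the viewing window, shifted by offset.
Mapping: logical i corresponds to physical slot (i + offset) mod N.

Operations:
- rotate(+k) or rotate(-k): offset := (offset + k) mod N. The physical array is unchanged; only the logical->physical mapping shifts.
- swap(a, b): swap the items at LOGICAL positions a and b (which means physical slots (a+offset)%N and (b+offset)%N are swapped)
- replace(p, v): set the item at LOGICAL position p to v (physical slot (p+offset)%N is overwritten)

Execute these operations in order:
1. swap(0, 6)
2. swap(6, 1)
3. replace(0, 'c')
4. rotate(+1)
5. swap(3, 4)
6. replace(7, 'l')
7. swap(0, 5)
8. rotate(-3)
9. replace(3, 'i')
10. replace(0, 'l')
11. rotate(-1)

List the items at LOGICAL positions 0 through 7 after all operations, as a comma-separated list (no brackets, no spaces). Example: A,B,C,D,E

Answer: E,l,H,l,i,C,D,F

Derivation:
After op 1 (swap(0, 6)): offset=0, physical=[G,B,C,D,E,F,A,H], logical=[G,B,C,D,E,F,A,H]
After op 2 (swap(6, 1)): offset=0, physical=[G,A,C,D,E,F,B,H], logical=[G,A,C,D,E,F,B,H]
After op 3 (replace(0, 'c')): offset=0, physical=[c,A,C,D,E,F,B,H], logical=[c,A,C,D,E,F,B,H]
After op 4 (rotate(+1)): offset=1, physical=[c,A,C,D,E,F,B,H], logical=[A,C,D,E,F,B,H,c]
After op 5 (swap(3, 4)): offset=1, physical=[c,A,C,D,F,E,B,H], logical=[A,C,D,F,E,B,H,c]
After op 6 (replace(7, 'l')): offset=1, physical=[l,A,C,D,F,E,B,H], logical=[A,C,D,F,E,B,H,l]
After op 7 (swap(0, 5)): offset=1, physical=[l,B,C,D,F,E,A,H], logical=[B,C,D,F,E,A,H,l]
After op 8 (rotate(-3)): offset=6, physical=[l,B,C,D,F,E,A,H], logical=[A,H,l,B,C,D,F,E]
After op 9 (replace(3, 'i')): offset=6, physical=[l,i,C,D,F,E,A,H], logical=[A,H,l,i,C,D,F,E]
After op 10 (replace(0, 'l')): offset=6, physical=[l,i,C,D,F,E,l,H], logical=[l,H,l,i,C,D,F,E]
After op 11 (rotate(-1)): offset=5, physical=[l,i,C,D,F,E,l,H], logical=[E,l,H,l,i,C,D,F]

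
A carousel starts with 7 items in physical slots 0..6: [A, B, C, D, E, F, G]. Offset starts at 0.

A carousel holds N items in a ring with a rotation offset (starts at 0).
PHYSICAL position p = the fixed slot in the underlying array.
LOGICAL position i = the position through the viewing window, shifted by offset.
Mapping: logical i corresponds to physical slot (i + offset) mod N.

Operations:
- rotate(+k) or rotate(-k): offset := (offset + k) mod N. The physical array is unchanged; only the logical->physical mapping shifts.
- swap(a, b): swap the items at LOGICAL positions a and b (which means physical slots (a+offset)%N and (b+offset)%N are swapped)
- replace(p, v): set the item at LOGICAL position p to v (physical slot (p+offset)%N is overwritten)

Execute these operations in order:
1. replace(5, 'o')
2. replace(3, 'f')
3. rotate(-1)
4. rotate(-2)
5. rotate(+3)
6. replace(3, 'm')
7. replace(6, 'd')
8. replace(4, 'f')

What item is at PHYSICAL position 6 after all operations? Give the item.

Answer: d

Derivation:
After op 1 (replace(5, 'o')): offset=0, physical=[A,B,C,D,E,o,G], logical=[A,B,C,D,E,o,G]
After op 2 (replace(3, 'f')): offset=0, physical=[A,B,C,f,E,o,G], logical=[A,B,C,f,E,o,G]
After op 3 (rotate(-1)): offset=6, physical=[A,B,C,f,E,o,G], logical=[G,A,B,C,f,E,o]
After op 4 (rotate(-2)): offset=4, physical=[A,B,C,f,E,o,G], logical=[E,o,G,A,B,C,f]
After op 5 (rotate(+3)): offset=0, physical=[A,B,C,f,E,o,G], logical=[A,B,C,f,E,o,G]
After op 6 (replace(3, 'm')): offset=0, physical=[A,B,C,m,E,o,G], logical=[A,B,C,m,E,o,G]
After op 7 (replace(6, 'd')): offset=0, physical=[A,B,C,m,E,o,d], logical=[A,B,C,m,E,o,d]
After op 8 (replace(4, 'f')): offset=0, physical=[A,B,C,m,f,o,d], logical=[A,B,C,m,f,o,d]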